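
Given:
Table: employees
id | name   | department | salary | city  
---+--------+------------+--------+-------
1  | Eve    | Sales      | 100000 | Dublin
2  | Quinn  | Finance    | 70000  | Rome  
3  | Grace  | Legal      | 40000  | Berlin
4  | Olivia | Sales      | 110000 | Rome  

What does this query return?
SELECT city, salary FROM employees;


Projecting columns: city, salary

4 rows:
Dublin, 100000
Rome, 70000
Berlin, 40000
Rome, 110000


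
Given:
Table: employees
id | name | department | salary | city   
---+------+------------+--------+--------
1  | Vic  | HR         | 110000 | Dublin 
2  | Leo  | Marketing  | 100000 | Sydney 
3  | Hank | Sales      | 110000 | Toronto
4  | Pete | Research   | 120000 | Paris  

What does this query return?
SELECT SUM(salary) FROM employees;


SUM(salary) = 110000 + 100000 + 110000 + 120000 = 440000

440000


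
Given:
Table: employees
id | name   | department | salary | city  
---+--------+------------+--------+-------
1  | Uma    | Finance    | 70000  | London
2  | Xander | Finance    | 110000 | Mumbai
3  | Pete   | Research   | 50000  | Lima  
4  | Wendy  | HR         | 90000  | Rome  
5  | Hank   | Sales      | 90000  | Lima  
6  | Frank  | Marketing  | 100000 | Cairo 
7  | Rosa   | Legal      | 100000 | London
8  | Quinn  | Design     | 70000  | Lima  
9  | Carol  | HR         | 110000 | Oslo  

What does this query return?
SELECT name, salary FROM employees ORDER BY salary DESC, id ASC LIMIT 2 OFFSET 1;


Sort by salary DESC (id ASC tiebreak), then skip 1 and take 2
Rows 2 through 3

2 rows:
Carol, 110000
Frank, 100000


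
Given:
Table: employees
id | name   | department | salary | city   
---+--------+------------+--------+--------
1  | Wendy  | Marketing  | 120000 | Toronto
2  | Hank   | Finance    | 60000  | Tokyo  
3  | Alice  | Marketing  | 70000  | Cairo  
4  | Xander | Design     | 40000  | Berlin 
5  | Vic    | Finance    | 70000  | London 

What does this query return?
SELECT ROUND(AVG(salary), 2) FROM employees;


SUM(salary) = 360000
COUNT = 5
ROUND(AVG, 2) = ROUND(360000 / 5, 2) = 72000.0

72000.0


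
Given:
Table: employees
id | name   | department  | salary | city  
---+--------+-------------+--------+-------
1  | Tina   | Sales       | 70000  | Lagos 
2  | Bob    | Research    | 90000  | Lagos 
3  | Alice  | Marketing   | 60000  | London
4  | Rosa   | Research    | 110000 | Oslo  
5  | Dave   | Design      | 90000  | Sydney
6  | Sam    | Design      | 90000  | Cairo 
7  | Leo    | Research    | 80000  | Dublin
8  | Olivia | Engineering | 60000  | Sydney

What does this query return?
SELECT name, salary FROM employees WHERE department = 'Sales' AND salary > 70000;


Filtering: department = 'Sales' AND salary > 70000
Matching: 0 rows

Empty result set (0 rows)


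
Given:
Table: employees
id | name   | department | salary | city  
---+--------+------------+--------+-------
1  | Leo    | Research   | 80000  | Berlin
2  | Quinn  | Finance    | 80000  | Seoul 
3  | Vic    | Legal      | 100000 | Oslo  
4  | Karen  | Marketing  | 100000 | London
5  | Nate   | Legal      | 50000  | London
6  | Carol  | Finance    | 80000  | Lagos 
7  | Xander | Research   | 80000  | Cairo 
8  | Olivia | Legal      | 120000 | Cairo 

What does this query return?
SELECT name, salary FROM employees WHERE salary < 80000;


Filtering: salary < 80000
Matching: 1 rows

1 rows:
Nate, 50000


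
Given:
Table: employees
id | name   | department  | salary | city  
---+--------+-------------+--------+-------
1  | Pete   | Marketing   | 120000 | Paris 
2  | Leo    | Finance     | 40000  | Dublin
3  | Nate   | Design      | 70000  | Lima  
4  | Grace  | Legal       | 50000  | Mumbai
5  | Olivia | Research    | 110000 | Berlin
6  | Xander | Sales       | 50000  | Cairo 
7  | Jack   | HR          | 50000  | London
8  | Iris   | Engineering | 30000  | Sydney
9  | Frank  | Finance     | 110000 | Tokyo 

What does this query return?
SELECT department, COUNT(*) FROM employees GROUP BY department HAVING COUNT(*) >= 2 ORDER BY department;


Groups with count >= 2:
  Finance: 2 -> PASS
  Design: 1 -> filtered out
  Engineering: 1 -> filtered out
  HR: 1 -> filtered out
  Legal: 1 -> filtered out
  Marketing: 1 -> filtered out
  Research: 1 -> filtered out
  Sales: 1 -> filtered out


1 groups:
Finance, 2


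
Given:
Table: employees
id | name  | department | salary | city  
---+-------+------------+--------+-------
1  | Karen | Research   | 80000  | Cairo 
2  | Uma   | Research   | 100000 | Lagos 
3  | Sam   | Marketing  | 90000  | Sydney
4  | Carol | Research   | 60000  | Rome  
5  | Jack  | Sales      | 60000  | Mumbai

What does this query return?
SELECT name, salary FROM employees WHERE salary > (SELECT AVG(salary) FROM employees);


Subquery: AVG(salary) = 78000.0
Filtering: salary > 78000.0
  Karen (80000) -> MATCH
  Uma (100000) -> MATCH
  Sam (90000) -> MATCH


3 rows:
Karen, 80000
Uma, 100000
Sam, 90000


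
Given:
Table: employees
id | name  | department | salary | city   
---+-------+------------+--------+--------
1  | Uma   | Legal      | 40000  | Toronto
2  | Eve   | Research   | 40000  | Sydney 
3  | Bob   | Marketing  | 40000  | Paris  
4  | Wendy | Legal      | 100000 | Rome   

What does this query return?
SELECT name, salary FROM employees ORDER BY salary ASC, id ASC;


Sorting by salary ASC, then id ASC for ties

4 rows:
Uma, 40000
Eve, 40000
Bob, 40000
Wendy, 100000


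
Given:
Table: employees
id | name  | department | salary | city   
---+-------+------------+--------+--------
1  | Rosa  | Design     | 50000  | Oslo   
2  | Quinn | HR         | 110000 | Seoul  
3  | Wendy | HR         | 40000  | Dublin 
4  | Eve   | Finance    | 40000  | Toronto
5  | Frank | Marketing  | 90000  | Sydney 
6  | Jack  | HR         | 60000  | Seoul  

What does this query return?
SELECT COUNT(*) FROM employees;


COUNT(*) counts all rows

6


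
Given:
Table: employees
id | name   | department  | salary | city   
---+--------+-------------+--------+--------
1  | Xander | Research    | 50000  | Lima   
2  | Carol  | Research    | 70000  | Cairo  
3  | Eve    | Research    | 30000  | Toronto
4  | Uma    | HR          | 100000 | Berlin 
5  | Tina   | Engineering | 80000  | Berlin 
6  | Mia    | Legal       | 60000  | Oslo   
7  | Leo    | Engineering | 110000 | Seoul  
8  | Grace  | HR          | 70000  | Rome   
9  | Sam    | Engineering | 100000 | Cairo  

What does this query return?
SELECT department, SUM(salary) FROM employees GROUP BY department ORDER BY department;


Summing salary within each department:
  Engineering: 80000 + 110000 + 100000 = 290000
  HR: 100000 + 70000 = 170000
  Legal: 60000 = 60000
  Research: 50000 + 70000 + 30000 = 150000


4 groups:
Engineering, 290000
HR, 170000
Legal, 60000
Research, 150000


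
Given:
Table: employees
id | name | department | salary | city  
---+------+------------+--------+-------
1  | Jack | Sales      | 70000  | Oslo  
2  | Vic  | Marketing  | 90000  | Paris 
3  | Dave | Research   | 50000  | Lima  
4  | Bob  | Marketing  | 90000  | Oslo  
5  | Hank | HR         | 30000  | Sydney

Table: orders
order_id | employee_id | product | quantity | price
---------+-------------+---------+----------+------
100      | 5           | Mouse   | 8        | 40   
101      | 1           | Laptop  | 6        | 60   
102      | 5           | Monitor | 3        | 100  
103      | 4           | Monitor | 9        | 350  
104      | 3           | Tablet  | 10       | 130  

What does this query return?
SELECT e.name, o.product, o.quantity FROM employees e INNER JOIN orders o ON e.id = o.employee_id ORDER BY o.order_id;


Joining employees.id = orders.employee_id:
  employee Hank (id=5) -> order Mouse
  employee Jack (id=1) -> order Laptop
  employee Hank (id=5) -> order Monitor
  employee Bob (id=4) -> order Monitor
  employee Dave (id=3) -> order Tablet


5 rows:
Hank, Mouse, 8
Jack, Laptop, 6
Hank, Monitor, 3
Bob, Monitor, 9
Dave, Tablet, 10


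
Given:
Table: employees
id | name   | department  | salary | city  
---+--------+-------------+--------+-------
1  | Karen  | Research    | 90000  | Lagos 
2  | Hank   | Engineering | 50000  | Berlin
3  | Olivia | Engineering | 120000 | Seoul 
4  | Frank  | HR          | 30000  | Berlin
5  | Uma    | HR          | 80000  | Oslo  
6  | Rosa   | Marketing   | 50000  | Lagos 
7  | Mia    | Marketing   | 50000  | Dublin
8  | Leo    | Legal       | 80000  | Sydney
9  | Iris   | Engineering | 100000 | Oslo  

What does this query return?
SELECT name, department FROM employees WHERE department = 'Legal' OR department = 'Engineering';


Filtering: department = 'Legal' OR 'Engineering'
Matching: 4 rows

4 rows:
Hank, Engineering
Olivia, Engineering
Leo, Legal
Iris, Engineering


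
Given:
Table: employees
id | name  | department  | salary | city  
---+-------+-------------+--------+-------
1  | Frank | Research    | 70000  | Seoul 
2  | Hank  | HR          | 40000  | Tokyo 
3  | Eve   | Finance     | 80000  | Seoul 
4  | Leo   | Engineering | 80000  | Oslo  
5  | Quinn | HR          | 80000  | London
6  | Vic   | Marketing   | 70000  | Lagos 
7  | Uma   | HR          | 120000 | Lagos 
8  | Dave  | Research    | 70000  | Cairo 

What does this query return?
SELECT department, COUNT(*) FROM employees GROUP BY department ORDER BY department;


Assigning each row to its department group:
  Frank -> Research
  Hank -> HR
  Eve -> Finance
  Leo -> Engineering
  Quinn -> HR
  Vic -> Marketing
  Uma -> HR
  Dave -> Research


5 groups:
Engineering, 1
Finance, 1
HR, 3
Marketing, 1
Research, 2


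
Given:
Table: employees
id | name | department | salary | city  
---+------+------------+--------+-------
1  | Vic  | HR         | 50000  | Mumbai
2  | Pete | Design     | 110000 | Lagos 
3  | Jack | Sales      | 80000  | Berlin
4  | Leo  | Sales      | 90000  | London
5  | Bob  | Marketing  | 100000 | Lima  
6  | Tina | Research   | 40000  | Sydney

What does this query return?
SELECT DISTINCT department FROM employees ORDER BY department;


All 'department' values (row order): HR, Design, Sales, Sales, Marketing, Research
Removing duplicates leaves 5 unique value(s).

5 values:
Design
HR
Marketing
Research
Sales


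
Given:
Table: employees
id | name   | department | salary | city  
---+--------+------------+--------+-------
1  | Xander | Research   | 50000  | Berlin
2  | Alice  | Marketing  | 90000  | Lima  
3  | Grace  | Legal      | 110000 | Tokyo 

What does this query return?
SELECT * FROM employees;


SELECT * returns all 3 rows with all columns

3 rows:
1, Xander, Research, 50000, Berlin
2, Alice, Marketing, 90000, Lima
3, Grace, Legal, 110000, Tokyo


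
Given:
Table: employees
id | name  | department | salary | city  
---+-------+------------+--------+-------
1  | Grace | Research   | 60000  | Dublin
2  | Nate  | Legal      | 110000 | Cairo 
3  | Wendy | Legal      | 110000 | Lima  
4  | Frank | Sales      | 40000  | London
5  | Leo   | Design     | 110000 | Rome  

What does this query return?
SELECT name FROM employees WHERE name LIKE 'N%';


LIKE 'N%' matches names starting with 'N'
Matching: 1

1 rows:
Nate


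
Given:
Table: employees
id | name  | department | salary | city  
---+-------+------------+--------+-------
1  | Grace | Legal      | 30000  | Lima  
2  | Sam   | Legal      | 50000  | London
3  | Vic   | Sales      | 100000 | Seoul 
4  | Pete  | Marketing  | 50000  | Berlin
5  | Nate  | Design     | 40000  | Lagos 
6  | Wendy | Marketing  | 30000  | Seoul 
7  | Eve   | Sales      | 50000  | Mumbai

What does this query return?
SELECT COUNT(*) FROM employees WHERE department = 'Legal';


Counting rows where department = 'Legal'
  Grace -> MATCH
  Sam -> MATCH


2


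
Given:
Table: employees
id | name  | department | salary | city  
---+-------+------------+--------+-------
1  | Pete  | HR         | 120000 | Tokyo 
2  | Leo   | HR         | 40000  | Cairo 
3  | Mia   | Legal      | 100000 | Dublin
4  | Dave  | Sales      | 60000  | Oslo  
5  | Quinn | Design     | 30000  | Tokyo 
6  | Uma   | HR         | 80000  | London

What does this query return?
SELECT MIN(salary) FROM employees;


Salaries: 120000, 40000, 100000, 60000, 30000, 80000
MIN = 30000

30000


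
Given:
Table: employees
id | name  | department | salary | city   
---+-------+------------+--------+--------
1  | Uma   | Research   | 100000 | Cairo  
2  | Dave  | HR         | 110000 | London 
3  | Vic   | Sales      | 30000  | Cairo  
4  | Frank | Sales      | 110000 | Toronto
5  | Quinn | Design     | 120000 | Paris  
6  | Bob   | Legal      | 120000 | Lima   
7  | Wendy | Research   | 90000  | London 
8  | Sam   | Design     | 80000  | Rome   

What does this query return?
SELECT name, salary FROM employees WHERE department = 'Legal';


Filtering: department = 'Legal'
Matching rows: 1

1 rows:
Bob, 120000


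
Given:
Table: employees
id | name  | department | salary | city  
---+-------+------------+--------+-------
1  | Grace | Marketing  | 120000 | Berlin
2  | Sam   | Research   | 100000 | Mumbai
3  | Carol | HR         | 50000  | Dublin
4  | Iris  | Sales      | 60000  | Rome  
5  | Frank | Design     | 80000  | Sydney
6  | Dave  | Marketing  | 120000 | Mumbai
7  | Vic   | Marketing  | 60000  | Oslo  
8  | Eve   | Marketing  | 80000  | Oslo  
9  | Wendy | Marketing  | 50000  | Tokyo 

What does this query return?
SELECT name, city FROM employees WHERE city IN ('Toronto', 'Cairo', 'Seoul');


Filtering: city IN ('Toronto', 'Cairo', 'Seoul')
Matching: 0 rows

Empty result set (0 rows)


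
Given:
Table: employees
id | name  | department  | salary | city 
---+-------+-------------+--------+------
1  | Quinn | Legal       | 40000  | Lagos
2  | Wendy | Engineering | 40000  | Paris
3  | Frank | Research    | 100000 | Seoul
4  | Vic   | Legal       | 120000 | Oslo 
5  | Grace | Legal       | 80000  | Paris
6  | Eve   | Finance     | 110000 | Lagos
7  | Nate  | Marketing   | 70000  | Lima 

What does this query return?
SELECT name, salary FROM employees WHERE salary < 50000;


Filtering: salary < 50000
Matching: 2 rows

2 rows:
Quinn, 40000
Wendy, 40000


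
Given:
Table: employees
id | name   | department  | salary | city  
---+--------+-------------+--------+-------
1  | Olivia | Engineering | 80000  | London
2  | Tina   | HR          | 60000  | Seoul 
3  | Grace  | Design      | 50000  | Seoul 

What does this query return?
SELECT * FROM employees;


SELECT * returns all 3 rows with all columns

3 rows:
1, Olivia, Engineering, 80000, London
2, Tina, HR, 60000, Seoul
3, Grace, Design, 50000, Seoul


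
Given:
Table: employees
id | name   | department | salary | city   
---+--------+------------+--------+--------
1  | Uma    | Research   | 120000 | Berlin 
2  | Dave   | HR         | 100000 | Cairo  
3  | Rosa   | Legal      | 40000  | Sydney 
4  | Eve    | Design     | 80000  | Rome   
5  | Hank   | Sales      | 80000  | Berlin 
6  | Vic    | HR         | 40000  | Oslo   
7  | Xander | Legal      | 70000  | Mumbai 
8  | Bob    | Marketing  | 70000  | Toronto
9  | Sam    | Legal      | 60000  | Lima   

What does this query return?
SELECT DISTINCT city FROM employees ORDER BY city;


All 'city' values (row order): Berlin, Cairo, Sydney, Rome, Berlin, Oslo, Mumbai, Toronto, Lima
Removing duplicates leaves 8 unique value(s).

8 values:
Berlin
Cairo
Lima
Mumbai
Oslo
Rome
Sydney
Toronto


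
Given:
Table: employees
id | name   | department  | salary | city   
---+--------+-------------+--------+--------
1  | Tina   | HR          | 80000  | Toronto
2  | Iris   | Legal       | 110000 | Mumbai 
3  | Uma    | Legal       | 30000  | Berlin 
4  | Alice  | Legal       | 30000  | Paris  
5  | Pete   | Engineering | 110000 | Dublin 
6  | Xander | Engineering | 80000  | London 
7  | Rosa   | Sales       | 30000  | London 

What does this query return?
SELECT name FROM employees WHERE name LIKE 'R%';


LIKE 'R%' matches names starting with 'R'
Matching: 1

1 rows:
Rosa


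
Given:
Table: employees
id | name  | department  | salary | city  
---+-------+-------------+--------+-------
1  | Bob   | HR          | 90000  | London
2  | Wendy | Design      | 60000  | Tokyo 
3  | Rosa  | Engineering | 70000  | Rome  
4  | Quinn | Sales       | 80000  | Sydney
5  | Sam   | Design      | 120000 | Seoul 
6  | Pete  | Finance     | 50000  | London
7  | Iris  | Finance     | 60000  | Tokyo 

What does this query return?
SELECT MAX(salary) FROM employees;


Salaries: 90000, 60000, 70000, 80000, 120000, 50000, 60000
MAX = 120000

120000


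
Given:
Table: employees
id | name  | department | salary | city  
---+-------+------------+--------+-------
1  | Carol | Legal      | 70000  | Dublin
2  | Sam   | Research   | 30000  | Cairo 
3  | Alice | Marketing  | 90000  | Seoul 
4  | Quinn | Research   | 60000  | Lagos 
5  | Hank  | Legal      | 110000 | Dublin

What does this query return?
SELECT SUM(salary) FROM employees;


SUM(salary) = 70000 + 30000 + 90000 + 60000 + 110000 = 360000

360000


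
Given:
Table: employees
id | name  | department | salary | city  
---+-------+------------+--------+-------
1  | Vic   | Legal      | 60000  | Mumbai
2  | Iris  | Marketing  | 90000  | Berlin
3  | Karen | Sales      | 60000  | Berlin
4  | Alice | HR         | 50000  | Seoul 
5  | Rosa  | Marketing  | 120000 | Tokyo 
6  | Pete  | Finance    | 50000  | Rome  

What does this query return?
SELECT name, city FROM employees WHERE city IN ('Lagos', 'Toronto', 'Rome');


Filtering: city IN ('Lagos', 'Toronto', 'Rome')
Matching: 1 rows

1 rows:
Pete, Rome


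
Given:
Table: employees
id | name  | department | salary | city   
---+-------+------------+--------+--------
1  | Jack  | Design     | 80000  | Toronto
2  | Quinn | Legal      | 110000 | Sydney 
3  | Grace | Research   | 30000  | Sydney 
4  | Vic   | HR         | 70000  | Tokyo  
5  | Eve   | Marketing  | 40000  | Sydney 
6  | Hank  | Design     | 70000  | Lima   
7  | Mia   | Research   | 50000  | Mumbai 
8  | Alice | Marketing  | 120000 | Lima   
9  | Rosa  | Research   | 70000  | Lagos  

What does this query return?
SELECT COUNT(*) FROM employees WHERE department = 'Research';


Counting rows where department = 'Research'
  Grace -> MATCH
  Mia -> MATCH
  Rosa -> MATCH


3


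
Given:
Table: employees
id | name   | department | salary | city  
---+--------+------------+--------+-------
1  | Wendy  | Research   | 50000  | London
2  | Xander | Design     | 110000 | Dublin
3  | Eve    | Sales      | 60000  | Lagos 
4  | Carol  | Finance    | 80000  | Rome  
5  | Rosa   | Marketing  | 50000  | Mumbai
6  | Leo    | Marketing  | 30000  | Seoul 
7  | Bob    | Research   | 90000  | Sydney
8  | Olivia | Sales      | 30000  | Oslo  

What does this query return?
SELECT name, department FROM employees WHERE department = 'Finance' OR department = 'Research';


Filtering: department = 'Finance' OR 'Research'
Matching: 3 rows

3 rows:
Wendy, Research
Carol, Finance
Bob, Research


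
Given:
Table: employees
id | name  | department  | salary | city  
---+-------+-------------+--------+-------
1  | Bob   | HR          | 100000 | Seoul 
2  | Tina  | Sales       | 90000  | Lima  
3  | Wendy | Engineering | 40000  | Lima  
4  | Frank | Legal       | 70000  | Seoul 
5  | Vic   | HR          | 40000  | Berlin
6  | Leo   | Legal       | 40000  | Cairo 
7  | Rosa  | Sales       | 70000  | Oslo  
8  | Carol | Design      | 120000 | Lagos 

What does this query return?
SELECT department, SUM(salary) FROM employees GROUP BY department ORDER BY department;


Summing salary within each department:
  Design: 120000 = 120000
  Engineering: 40000 = 40000
  HR: 100000 + 40000 = 140000
  Legal: 70000 + 40000 = 110000
  Sales: 90000 + 70000 = 160000


5 groups:
Design, 120000
Engineering, 40000
HR, 140000
Legal, 110000
Sales, 160000


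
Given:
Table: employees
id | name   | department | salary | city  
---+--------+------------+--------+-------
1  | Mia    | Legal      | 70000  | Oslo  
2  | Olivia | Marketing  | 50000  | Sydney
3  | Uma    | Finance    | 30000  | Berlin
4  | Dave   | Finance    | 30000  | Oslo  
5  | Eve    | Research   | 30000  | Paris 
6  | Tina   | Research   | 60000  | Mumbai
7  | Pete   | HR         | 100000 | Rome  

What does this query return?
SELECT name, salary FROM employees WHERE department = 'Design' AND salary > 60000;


Filtering: department = 'Design' AND salary > 60000
Matching: 0 rows

Empty result set (0 rows)


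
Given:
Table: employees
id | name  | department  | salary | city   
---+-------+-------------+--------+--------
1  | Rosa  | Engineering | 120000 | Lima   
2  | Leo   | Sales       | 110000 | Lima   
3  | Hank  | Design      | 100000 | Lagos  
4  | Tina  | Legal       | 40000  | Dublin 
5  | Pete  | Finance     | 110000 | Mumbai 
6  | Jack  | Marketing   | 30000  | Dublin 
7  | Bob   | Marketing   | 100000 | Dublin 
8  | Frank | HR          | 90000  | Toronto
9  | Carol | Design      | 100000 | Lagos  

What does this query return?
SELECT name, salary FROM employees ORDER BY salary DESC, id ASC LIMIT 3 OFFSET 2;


Sort by salary DESC (id ASC tiebreak), then skip 2 and take 3
Rows 3 through 5

3 rows:
Pete, 110000
Hank, 100000
Bob, 100000


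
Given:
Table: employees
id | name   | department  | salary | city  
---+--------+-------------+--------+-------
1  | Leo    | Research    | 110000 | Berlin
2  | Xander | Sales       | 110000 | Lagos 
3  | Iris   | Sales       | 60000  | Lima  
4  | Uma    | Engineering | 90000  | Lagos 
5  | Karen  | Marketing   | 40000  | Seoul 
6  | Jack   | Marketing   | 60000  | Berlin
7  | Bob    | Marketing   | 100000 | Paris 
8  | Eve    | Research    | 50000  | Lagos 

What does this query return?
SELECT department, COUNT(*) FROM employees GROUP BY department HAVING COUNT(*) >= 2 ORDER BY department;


Groups with count >= 2:
  Marketing: 3 -> PASS
  Research: 2 -> PASS
  Sales: 2 -> PASS
  Engineering: 1 -> filtered out


3 groups:
Marketing, 3
Research, 2
Sales, 2


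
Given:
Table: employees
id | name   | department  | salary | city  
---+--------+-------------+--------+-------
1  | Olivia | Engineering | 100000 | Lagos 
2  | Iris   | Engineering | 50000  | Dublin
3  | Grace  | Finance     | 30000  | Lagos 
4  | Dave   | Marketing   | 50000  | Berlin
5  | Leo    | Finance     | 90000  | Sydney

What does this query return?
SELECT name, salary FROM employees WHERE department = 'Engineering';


Filtering: department = 'Engineering'
Matching rows: 2

2 rows:
Olivia, 100000
Iris, 50000


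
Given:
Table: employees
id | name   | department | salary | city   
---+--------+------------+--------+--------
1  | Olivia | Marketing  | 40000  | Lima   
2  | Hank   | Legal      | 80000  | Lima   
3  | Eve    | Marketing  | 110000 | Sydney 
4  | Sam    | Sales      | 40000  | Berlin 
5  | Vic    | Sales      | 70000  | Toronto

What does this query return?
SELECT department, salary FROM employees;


Projecting columns: department, salary

5 rows:
Marketing, 40000
Legal, 80000
Marketing, 110000
Sales, 40000
Sales, 70000


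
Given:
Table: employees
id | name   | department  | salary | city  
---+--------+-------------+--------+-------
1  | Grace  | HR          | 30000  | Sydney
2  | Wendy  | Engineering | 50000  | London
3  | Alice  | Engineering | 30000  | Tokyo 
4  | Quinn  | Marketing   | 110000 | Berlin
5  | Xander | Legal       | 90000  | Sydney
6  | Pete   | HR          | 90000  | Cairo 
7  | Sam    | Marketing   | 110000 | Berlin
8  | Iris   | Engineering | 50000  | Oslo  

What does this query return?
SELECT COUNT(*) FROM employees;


COUNT(*) counts all rows

8


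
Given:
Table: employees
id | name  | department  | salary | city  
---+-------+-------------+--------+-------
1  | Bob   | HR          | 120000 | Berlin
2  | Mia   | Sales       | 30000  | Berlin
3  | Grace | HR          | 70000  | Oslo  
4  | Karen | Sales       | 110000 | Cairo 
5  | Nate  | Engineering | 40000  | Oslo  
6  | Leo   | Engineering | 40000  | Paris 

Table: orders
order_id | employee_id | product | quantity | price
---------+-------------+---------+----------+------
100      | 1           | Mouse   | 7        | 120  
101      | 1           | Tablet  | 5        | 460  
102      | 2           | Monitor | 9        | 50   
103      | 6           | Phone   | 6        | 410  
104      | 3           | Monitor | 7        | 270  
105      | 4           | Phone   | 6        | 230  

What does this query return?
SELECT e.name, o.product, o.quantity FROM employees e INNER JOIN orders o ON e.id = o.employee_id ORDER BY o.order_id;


Joining employees.id = orders.employee_id:
  employee Bob (id=1) -> order Mouse
  employee Bob (id=1) -> order Tablet
  employee Mia (id=2) -> order Monitor
  employee Leo (id=6) -> order Phone
  employee Grace (id=3) -> order Monitor
  employee Karen (id=4) -> order Phone


6 rows:
Bob, Mouse, 7
Bob, Tablet, 5
Mia, Monitor, 9
Leo, Phone, 6
Grace, Monitor, 7
Karen, Phone, 6


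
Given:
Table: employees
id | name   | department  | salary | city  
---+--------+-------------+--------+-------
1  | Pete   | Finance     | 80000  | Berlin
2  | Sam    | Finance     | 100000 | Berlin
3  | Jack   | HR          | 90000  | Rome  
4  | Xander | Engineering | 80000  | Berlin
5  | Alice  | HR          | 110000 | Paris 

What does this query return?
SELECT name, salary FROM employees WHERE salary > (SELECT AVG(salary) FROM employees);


Subquery: AVG(salary) = 92000.0
Filtering: salary > 92000.0
  Sam (100000) -> MATCH
  Alice (110000) -> MATCH


2 rows:
Sam, 100000
Alice, 110000


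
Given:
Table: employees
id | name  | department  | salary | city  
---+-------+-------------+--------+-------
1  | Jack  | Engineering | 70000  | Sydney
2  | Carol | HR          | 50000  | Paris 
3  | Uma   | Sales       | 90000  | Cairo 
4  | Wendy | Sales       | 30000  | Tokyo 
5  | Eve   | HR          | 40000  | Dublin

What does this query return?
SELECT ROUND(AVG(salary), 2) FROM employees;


SUM(salary) = 280000
COUNT = 5
ROUND(AVG, 2) = ROUND(280000 / 5, 2) = 56000.0

56000.0


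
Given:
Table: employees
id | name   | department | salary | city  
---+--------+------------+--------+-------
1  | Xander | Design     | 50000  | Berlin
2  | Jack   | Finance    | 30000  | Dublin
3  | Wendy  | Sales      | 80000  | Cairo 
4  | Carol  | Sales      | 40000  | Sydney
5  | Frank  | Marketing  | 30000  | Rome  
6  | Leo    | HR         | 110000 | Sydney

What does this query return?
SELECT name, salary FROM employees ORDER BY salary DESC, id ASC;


Sorting by salary DESC, then id ASC for ties

6 rows:
Leo, 110000
Wendy, 80000
Xander, 50000
Carol, 40000
Jack, 30000
Frank, 30000


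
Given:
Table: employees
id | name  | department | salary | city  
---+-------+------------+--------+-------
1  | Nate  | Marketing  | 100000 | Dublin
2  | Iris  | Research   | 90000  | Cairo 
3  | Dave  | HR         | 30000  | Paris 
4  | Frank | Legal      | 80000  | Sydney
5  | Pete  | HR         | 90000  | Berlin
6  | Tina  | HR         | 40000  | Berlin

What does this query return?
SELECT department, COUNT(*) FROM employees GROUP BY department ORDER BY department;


Assigning each row to its department group:
  Nate -> Marketing
  Iris -> Research
  Dave -> HR
  Frank -> Legal
  Pete -> HR
  Tina -> HR


4 groups:
HR, 3
Legal, 1
Marketing, 1
Research, 1


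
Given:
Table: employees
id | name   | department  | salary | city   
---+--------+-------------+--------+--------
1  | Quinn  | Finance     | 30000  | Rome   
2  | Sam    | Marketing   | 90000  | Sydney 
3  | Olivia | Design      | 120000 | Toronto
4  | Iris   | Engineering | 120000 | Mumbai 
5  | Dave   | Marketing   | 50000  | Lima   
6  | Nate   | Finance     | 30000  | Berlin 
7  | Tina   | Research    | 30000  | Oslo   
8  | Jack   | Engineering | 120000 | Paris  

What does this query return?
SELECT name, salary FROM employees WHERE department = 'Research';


Filtering: department = 'Research'
Matching rows: 1

1 rows:
Tina, 30000


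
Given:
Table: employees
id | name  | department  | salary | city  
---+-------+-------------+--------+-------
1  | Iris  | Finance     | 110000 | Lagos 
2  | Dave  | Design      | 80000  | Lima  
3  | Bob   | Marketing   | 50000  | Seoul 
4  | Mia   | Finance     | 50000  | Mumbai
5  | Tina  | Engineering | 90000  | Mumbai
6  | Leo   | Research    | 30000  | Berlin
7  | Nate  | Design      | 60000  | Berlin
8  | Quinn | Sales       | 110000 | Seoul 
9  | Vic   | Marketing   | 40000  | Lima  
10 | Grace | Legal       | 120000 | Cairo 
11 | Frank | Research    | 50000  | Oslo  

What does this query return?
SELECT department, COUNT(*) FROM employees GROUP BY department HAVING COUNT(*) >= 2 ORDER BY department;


Groups with count >= 2:
  Design: 2 -> PASS
  Finance: 2 -> PASS
  Marketing: 2 -> PASS
  Research: 2 -> PASS
  Engineering: 1 -> filtered out
  Legal: 1 -> filtered out
  Sales: 1 -> filtered out


4 groups:
Design, 2
Finance, 2
Marketing, 2
Research, 2


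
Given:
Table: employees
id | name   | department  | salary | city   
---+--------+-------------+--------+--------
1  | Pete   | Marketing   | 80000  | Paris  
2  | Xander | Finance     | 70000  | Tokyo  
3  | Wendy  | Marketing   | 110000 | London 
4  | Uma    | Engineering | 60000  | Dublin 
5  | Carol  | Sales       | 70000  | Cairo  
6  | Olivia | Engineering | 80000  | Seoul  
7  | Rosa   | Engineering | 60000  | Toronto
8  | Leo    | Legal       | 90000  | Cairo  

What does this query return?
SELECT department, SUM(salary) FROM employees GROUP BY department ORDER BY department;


Summing salary within each department:
  Engineering: 60000 + 80000 + 60000 = 200000
  Finance: 70000 = 70000
  Legal: 90000 = 90000
  Marketing: 80000 + 110000 = 190000
  Sales: 70000 = 70000


5 groups:
Engineering, 200000
Finance, 70000
Legal, 90000
Marketing, 190000
Sales, 70000


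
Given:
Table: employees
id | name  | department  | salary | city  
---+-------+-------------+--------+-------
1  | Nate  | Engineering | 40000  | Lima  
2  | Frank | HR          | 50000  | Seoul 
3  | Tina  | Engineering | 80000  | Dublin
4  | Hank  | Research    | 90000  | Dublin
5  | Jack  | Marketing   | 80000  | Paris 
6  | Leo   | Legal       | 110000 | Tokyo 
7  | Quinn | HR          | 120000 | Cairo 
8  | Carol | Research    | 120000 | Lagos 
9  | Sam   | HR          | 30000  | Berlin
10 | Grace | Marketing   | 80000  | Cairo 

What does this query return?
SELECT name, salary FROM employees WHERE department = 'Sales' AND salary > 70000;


Filtering: department = 'Sales' AND salary > 70000
Matching: 0 rows

Empty result set (0 rows)


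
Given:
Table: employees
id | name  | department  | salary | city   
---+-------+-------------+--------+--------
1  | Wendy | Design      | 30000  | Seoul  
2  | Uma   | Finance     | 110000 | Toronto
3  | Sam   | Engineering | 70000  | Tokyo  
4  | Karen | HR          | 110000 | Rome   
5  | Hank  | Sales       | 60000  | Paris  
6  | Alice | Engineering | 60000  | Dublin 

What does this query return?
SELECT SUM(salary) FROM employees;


SUM(salary) = 30000 + 110000 + 70000 + 110000 + 60000 + 60000 = 440000

440000


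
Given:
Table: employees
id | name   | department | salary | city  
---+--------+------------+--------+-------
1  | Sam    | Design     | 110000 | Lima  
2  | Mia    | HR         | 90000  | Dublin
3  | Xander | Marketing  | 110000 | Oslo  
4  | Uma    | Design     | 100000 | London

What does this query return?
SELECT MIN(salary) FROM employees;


Salaries: 110000, 90000, 110000, 100000
MIN = 90000

90000


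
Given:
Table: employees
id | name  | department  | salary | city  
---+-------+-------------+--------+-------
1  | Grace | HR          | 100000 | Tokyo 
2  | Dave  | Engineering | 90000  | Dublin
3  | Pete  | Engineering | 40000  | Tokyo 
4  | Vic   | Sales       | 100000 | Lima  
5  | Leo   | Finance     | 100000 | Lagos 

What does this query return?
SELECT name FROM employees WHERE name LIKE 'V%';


LIKE 'V%' matches names starting with 'V'
Matching: 1

1 rows:
Vic


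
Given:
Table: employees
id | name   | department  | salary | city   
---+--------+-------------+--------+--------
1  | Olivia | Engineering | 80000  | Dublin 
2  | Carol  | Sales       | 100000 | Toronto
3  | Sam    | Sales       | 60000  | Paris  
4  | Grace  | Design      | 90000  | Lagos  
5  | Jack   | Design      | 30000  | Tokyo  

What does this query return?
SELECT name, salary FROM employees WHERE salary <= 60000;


Filtering: salary <= 60000
Matching: 2 rows

2 rows:
Sam, 60000
Jack, 30000


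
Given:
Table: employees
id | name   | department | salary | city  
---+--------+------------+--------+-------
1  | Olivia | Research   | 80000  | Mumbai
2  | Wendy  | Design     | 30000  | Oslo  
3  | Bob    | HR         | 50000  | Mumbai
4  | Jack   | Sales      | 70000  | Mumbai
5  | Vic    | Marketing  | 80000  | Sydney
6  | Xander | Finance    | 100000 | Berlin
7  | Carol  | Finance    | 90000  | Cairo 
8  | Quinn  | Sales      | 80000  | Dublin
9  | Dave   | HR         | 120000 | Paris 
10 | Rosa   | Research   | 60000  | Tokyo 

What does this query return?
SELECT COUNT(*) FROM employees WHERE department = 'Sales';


Counting rows where department = 'Sales'
  Jack -> MATCH
  Quinn -> MATCH


2


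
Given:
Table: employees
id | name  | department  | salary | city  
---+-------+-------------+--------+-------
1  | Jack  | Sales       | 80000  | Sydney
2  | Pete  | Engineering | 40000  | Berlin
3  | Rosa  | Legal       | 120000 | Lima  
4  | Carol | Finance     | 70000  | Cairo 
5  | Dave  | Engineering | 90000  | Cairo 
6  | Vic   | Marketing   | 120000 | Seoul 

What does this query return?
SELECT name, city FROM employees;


Projecting columns: name, city

6 rows:
Jack, Sydney
Pete, Berlin
Rosa, Lima
Carol, Cairo
Dave, Cairo
Vic, Seoul


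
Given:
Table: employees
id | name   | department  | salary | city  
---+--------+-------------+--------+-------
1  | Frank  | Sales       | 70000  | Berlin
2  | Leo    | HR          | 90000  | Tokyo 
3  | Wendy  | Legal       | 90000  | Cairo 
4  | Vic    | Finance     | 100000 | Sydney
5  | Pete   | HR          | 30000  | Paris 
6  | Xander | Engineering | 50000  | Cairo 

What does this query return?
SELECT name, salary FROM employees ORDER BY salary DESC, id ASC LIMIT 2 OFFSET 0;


Sort by salary DESC (id ASC tiebreak), then skip 0 and take 2
Rows 1 through 2

2 rows:
Vic, 100000
Leo, 90000


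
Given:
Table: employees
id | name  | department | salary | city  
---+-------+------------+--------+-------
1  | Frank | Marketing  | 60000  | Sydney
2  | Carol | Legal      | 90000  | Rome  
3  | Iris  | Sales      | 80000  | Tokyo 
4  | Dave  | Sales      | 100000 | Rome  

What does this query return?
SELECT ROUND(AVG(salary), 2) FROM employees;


SUM(salary) = 330000
COUNT = 4
ROUND(AVG, 2) = ROUND(330000 / 4, 2) = 82500.0

82500.0


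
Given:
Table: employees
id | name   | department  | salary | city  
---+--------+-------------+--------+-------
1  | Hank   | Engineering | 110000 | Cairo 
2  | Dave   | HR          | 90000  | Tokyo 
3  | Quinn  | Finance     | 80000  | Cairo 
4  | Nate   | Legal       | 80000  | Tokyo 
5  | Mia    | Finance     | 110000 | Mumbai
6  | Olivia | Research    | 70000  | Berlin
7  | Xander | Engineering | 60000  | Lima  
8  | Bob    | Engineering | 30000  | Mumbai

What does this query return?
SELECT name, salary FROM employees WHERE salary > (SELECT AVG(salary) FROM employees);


Subquery: AVG(salary) = 78750.0
Filtering: salary > 78750.0
  Hank (110000) -> MATCH
  Dave (90000) -> MATCH
  Quinn (80000) -> MATCH
  Nate (80000) -> MATCH
  Mia (110000) -> MATCH


5 rows:
Hank, 110000
Dave, 90000
Quinn, 80000
Nate, 80000
Mia, 110000


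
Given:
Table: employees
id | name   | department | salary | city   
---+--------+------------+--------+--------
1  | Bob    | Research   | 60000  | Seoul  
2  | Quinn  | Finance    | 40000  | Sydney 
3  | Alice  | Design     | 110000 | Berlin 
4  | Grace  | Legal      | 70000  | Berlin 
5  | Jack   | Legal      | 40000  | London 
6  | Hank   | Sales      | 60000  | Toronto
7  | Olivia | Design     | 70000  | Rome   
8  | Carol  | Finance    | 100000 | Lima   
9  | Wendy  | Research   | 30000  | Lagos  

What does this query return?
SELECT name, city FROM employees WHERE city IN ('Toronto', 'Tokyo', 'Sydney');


Filtering: city IN ('Toronto', 'Tokyo', 'Sydney')
Matching: 2 rows

2 rows:
Quinn, Sydney
Hank, Toronto


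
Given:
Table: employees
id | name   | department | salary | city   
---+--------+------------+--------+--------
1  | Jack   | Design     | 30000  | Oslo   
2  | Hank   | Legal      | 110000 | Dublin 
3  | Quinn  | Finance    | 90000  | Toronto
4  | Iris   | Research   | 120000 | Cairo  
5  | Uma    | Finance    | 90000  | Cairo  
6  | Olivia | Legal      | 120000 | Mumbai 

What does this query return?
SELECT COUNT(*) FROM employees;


COUNT(*) counts all rows

6


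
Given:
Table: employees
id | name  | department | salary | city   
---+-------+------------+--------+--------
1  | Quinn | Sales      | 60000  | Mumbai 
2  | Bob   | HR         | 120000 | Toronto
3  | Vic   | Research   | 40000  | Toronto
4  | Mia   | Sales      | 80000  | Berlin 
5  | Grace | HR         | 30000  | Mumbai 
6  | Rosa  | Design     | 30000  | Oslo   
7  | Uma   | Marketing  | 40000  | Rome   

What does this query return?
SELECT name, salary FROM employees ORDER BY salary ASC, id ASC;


Sorting by salary ASC, then id ASC for ties

7 rows:
Grace, 30000
Rosa, 30000
Vic, 40000
Uma, 40000
Quinn, 60000
Mia, 80000
Bob, 120000


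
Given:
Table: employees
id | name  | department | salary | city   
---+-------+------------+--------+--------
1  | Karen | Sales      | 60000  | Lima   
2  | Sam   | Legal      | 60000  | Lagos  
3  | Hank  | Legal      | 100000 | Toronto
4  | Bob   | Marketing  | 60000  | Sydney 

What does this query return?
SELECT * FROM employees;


SELECT * returns all 4 rows with all columns

4 rows:
1, Karen, Sales, 60000, Lima
2, Sam, Legal, 60000, Lagos
3, Hank, Legal, 100000, Toronto
4, Bob, Marketing, 60000, Sydney


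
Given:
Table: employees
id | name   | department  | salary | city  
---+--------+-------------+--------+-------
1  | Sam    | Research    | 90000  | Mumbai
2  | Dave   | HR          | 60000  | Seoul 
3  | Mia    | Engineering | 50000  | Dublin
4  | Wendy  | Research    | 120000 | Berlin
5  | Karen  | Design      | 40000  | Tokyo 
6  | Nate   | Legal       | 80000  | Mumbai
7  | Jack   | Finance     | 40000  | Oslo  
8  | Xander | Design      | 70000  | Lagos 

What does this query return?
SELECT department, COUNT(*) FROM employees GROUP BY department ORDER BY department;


Assigning each row to its department group:
  Sam -> Research
  Dave -> HR
  Mia -> Engineering
  Wendy -> Research
  Karen -> Design
  Nate -> Legal
  Jack -> Finance
  Xander -> Design


6 groups:
Design, 2
Engineering, 1
Finance, 1
HR, 1
Legal, 1
Research, 2


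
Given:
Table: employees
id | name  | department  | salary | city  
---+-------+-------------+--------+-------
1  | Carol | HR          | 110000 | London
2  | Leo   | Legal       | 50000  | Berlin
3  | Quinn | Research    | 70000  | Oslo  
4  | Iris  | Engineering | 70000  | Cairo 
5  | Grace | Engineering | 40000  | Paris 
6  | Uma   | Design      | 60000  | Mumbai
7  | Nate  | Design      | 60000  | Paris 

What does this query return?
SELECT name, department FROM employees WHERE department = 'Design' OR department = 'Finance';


Filtering: department = 'Design' OR 'Finance'
Matching: 2 rows

2 rows:
Uma, Design
Nate, Design


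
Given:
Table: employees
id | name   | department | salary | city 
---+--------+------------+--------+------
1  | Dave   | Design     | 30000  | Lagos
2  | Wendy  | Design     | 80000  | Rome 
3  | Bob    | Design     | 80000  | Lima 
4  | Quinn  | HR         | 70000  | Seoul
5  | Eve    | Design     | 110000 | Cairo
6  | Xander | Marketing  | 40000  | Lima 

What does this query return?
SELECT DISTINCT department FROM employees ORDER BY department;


All 'department' values (row order): Design, Design, Design, HR, Design, Marketing
Removing duplicates leaves 3 unique value(s).

3 values:
Design
HR
Marketing


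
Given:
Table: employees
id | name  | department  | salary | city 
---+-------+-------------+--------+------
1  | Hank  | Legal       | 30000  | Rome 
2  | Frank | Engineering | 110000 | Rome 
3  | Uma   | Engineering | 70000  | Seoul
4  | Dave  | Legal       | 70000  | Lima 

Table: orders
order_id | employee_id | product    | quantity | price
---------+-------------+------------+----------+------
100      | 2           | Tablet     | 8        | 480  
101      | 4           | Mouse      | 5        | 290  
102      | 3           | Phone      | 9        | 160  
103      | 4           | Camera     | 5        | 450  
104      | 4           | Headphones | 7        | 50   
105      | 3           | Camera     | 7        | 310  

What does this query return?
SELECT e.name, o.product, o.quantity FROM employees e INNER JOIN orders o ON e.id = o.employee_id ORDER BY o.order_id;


Joining employees.id = orders.employee_id:
  employee Frank (id=2) -> order Tablet
  employee Dave (id=4) -> order Mouse
  employee Uma (id=3) -> order Phone
  employee Dave (id=4) -> order Camera
  employee Dave (id=4) -> order Headphones
  employee Uma (id=3) -> order Camera


6 rows:
Frank, Tablet, 8
Dave, Mouse, 5
Uma, Phone, 9
Dave, Camera, 5
Dave, Headphones, 7
Uma, Camera, 7
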